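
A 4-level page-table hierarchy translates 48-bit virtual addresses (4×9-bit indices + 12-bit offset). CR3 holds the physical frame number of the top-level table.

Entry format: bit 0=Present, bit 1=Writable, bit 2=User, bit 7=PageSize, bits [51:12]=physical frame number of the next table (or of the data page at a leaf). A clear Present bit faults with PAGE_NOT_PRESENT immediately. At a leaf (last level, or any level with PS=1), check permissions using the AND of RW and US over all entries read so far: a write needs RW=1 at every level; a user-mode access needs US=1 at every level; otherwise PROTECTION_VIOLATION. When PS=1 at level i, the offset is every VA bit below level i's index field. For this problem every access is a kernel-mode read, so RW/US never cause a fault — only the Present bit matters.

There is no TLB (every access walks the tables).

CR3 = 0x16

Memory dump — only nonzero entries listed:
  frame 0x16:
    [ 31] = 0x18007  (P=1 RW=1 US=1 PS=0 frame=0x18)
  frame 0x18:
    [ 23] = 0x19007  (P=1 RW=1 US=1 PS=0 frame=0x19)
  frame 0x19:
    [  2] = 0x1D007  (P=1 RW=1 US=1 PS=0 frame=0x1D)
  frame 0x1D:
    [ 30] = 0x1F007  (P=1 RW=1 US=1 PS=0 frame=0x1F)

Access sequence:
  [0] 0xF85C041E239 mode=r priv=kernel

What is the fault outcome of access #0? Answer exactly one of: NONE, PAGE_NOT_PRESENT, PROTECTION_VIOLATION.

Walk each access:
#0 VA=0xF85C041E239 (r,kernel):
  L0 @0x16[31] → 0x18007  P=1,RW=1,US=1,PS=0
  L1 @0x18[23] → 0x19007  P=1,RW=1,US=1,PS=0
  L2 @0x19[2] → 0x1D007  P=1,RW=1,US=1,PS=0
  L3 @0x1D[30] → 0x1F007  P=1,RW=1,US=1,PS=0
  ⇒ phys 0x1F239  [4 reads]

Access #0 fault: NONE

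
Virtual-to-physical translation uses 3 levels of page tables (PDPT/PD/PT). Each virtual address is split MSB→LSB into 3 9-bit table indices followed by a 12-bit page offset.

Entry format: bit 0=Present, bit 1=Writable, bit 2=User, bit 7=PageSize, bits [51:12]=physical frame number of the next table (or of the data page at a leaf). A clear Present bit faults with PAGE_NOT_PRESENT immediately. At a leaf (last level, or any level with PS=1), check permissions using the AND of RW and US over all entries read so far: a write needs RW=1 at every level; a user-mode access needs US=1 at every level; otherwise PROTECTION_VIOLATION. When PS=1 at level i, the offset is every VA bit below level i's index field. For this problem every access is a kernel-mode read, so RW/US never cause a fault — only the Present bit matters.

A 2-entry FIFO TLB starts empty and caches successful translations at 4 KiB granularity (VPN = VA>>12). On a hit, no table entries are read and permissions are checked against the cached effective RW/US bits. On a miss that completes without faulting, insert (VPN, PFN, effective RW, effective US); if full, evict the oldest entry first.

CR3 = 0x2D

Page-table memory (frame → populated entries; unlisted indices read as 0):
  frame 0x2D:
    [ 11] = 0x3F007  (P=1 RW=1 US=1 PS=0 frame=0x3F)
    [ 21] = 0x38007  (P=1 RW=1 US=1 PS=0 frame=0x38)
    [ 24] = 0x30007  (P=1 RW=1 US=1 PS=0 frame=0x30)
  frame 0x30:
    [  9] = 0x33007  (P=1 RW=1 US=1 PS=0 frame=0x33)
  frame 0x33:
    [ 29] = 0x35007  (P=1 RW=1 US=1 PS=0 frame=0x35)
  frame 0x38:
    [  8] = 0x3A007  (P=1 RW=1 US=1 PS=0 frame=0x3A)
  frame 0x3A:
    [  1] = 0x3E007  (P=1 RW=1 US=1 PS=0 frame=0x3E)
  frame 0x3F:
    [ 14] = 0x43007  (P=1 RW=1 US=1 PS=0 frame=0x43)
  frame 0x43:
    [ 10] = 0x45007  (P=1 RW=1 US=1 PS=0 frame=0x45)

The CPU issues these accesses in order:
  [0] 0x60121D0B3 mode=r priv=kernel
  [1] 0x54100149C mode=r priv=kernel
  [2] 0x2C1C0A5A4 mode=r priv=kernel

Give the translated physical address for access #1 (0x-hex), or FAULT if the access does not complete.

Per-access translation:
#0 VA=0x60121D0B3 (r,kernel):
  [0] read 0x2D idx=24: raw=0x30007 flags P=1 W=1 U=1 S=0
  [1] read 0x30 idx=9: raw=0x33007 flags P=1 W=1 U=1 S=0
  [2] read 0x33 idx=29: raw=0x35007 flags P=1 W=1 U=1 S=0
  ✓ 0x350B3  — 3 lookups
#1 VA=0x54100149C (r,kernel):
  [0] read 0x2D idx=21: raw=0x38007 flags P=1 W=1 U=1 S=0
  [1] read 0x38 idx=8: raw=0x3A007 flags P=1 W=1 U=1 S=0
  [2] read 0x3A idx=1: raw=0x3E007 flags P=1 W=1 U=1 S=0
  ✓ 0x3E49C  — 3 lookups
#2 VA=0x2C1C0A5A4 (r,kernel):
  [0] read 0x2D idx=11: raw=0x3F007 flags P=1 W=1 U=1 S=0
  [1] read 0x3F idx=14: raw=0x43007 flags P=1 W=1 U=1 S=0
  [2] read 0x43 idx=10: raw=0x45007 flags P=1 W=1 U=1 S=0
  ✓ 0x455A4  — 3 lookups

Access #1 PA: 0x3E49C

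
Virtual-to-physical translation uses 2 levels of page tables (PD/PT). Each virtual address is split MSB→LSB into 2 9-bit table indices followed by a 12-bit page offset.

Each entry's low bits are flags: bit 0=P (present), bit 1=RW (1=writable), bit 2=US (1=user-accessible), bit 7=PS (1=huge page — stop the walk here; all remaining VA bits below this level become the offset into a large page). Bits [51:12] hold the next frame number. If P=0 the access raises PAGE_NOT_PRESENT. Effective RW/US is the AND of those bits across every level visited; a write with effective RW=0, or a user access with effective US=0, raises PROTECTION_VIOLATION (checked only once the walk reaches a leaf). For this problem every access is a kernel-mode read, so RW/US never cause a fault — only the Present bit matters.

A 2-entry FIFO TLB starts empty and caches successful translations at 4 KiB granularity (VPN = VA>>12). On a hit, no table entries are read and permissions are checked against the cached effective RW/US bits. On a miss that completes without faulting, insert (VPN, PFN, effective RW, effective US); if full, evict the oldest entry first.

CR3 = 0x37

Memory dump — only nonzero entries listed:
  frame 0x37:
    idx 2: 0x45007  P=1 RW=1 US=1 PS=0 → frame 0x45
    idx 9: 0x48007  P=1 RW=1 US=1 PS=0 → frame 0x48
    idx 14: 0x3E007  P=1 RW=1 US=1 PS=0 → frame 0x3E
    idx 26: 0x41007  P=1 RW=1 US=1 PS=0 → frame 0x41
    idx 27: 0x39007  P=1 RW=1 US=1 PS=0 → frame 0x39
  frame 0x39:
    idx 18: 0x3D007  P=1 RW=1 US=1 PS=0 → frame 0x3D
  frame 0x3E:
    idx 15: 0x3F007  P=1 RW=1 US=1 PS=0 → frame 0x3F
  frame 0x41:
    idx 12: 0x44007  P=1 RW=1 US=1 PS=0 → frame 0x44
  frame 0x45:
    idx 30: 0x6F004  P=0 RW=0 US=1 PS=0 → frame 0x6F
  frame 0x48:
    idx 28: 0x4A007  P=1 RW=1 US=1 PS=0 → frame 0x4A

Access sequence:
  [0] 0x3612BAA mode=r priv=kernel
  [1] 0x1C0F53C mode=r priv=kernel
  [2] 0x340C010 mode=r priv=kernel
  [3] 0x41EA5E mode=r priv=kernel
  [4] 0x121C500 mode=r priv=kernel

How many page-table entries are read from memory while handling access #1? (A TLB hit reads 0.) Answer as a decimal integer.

Trace:
#0 VA=0x3612BAA (r,kernel):
  lvl0: tbl 0x37, slot 27 ⇒ 0x39007 (P1/RW1/US1/PS0)
  lvl1: tbl 0x39, slot 18 ⇒ 0x3D007 (P1/RW1/US1/PS0)
  ✓ 0x3DBAA  — 2 lookups
#1 VA=0x1C0F53C (r,kernel):
  lvl0: tbl 0x37, slot 14 ⇒ 0x3E007 (P1/RW1/US1/PS0)
  lvl1: tbl 0x3E, slot 15 ⇒ 0x3F007 (P1/RW1/US1/PS0)
  ✓ 0x3F53C  — 2 lookups
#2 VA=0x340C010 (r,kernel):
  lvl0: tbl 0x37, slot 26 ⇒ 0x41007 (P1/RW1/US1/PS0)
  lvl1: tbl 0x41, slot 12 ⇒ 0x44007 (P1/RW1/US1/PS0)
  ✓ 0x44010  — 2 lookups
#3 VA=0x41EA5E (r,kernel):
  lvl0: tbl 0x37, slot 2 ⇒ 0x45007 (P1/RW1/US1/PS0)
  lvl1: tbl 0x45, slot 30 ⇒ 0x6F004 (P0/RW0/US1/PS0)
  → PAGE_NOT_PRESENT  (2 entries read)
#4 VA=0x121C500 (r,kernel):
  lvl0: tbl 0x37, slot 9 ⇒ 0x48007 (P1/RW1/US1/PS0)
  lvl1: tbl 0x48, slot 28 ⇒ 0x4A007 (P1/RW1/US1/PS0)
  ✓ 0x4A500  — 2 lookups

Entries read for #1: 2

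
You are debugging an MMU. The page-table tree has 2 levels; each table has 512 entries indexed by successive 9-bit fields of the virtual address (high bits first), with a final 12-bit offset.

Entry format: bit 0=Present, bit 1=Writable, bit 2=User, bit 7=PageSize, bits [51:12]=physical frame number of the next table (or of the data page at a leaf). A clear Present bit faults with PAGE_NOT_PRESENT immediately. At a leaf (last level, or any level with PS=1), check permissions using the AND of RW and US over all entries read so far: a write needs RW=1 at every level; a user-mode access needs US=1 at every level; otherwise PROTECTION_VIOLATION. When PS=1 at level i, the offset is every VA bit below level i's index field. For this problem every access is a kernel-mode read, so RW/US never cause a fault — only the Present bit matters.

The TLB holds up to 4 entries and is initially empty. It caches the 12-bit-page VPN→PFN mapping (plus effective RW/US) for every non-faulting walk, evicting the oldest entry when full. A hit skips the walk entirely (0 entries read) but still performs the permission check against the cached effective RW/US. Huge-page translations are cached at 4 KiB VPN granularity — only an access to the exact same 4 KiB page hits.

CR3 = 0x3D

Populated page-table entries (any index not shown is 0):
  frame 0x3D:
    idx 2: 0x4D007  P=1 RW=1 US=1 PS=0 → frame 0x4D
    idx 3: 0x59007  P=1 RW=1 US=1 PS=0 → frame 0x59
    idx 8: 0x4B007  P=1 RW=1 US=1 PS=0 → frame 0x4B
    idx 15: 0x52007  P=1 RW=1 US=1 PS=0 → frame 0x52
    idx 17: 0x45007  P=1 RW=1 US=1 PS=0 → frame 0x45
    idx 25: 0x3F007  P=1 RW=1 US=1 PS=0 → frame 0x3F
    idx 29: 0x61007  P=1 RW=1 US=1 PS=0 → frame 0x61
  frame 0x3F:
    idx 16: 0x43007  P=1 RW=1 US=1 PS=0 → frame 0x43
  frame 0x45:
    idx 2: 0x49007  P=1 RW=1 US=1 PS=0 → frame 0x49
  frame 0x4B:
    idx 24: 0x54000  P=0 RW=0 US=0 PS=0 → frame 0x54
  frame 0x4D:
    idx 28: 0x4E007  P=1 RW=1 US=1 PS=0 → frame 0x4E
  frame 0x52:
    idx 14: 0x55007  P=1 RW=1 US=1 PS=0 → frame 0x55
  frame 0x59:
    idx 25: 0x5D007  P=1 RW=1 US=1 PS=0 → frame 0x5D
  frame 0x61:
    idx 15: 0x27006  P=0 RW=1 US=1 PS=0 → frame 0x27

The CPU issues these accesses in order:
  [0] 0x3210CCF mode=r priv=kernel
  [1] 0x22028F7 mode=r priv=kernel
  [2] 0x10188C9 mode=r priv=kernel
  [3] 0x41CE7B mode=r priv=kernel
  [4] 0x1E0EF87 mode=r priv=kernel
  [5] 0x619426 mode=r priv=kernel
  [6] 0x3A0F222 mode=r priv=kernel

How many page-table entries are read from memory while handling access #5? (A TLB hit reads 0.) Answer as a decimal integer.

Per-access translation:
#0 VA=0x3210CCF (r,kernel):
  lvl0: tbl 0x3D, slot 25 ⇒ 0x3F007 (P1/RW1/US1/PS0)
  lvl1: tbl 0x3F, slot 16 ⇒ 0x43007 (P1/RW1/US1/PS0)
  ⇒ phys 0x43CCF  [2 reads]
#1 VA=0x22028F7 (r,kernel):
  lvl0: tbl 0x3D, slot 17 ⇒ 0x45007 (P1/RW1/US1/PS0)
  lvl1: tbl 0x45, slot 2 ⇒ 0x49007 (P1/RW1/US1/PS0)
  ⇒ phys 0x498F7  [2 reads]
#2 VA=0x10188C9 (r,kernel):
  lvl0: tbl 0x3D, slot 8 ⇒ 0x4B007 (P1/RW1/US1/PS0)
  lvl1: tbl 0x4B, slot 24 ⇒ 0x54000 (P0/RW0/US0/PS0)
  → PAGE_NOT_PRESENT  (2 entries read)
#3 VA=0x41CE7B (r,kernel):
  lvl0: tbl 0x3D, slot 2 ⇒ 0x4D007 (P1/RW1/US1/PS0)
  lvl1: tbl 0x4D, slot 28 ⇒ 0x4E007 (P1/RW1/US1/PS0)
  ⇒ phys 0x4EE7B  [2 reads]
#4 VA=0x1E0EF87 (r,kernel):
  lvl0: tbl 0x3D, slot 15 ⇒ 0x52007 (P1/RW1/US1/PS0)
  lvl1: tbl 0x52, slot 14 ⇒ 0x55007 (P1/RW1/US1/PS0)
  ⇒ phys 0x55F87  [2 reads]
#5 VA=0x619426 (r,kernel):
  lvl0: tbl 0x3D, slot 3 ⇒ 0x59007 (P1/RW1/US1/PS0)
  lvl1: tbl 0x59, slot 25 ⇒ 0x5D007 (P1/RW1/US1/PS0)
  ⇒ phys 0x5D426  [2 reads]
#6 VA=0x3A0F222 (r,kernel):
  lvl0: tbl 0x3D, slot 29 ⇒ 0x61007 (P1/RW1/US1/PS0)
  lvl1: tbl 0x61, slot 15 ⇒ 0x27006 (P0/RW1/US1/PS0)
  → PAGE_NOT_PRESENT  (2 entries read)

Entries read for #5: 2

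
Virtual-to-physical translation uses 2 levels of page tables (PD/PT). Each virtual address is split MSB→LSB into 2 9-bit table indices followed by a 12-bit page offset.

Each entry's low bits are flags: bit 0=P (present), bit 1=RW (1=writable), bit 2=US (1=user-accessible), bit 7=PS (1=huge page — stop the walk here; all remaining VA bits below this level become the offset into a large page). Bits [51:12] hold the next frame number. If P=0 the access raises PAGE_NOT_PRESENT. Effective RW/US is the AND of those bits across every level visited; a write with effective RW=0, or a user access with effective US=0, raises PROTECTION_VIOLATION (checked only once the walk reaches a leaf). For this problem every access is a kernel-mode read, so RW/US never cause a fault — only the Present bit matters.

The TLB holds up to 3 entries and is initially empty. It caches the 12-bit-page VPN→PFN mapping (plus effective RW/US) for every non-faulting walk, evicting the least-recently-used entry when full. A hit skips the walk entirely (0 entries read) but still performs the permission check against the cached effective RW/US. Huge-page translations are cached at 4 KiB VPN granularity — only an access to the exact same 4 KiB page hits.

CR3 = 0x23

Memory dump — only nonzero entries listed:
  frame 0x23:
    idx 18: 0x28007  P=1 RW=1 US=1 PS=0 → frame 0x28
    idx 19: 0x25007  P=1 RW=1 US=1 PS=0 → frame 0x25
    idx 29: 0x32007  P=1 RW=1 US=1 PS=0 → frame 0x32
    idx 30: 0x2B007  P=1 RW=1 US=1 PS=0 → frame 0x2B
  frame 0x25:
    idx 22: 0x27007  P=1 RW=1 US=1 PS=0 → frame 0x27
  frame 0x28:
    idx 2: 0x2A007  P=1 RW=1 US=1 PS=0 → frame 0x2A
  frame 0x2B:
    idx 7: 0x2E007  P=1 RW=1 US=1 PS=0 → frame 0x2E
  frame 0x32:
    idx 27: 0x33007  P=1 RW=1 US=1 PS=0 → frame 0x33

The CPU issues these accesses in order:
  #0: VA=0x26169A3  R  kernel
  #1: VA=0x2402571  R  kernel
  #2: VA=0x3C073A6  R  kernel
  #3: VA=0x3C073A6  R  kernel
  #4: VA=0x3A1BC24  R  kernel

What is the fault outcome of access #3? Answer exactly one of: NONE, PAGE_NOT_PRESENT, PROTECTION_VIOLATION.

Trace:
#0 VA=0x26169A3 (r,kernel):
  L0: frame=0x23 idx=19 entry=0x25007 [P=1 RW=1 US=1 PS=0]
  L1: frame=0x25 idx=22 entry=0x27007 [P=1 RW=1 US=1 PS=0]
  ⇒ phys 0x279A3  [2 reads]
#1 VA=0x2402571 (r,kernel):
  L0: frame=0x23 idx=18 entry=0x28007 [P=1 RW=1 US=1 PS=0]
  L1: frame=0x28 idx=2 entry=0x2A007 [P=1 RW=1 US=1 PS=0]
  ⇒ phys 0x2A571  [2 reads]
#2 VA=0x3C073A6 (r,kernel):
  L0: frame=0x23 idx=30 entry=0x2B007 [P=1 RW=1 US=1 PS=0]
  L1: frame=0x2B idx=7 entry=0x2E007 [P=1 RW=1 US=1 PS=0]
  ⇒ phys 0x2E3A6  [2 reads]
#3 VA=0x3C073A6 (r,kernel):
  TLB hit vpn=0x3C07 → PA=0x2E3A6
#4 VA=0x3A1BC24 (r,kernel):
  L0: frame=0x23 idx=29 entry=0x32007 [P=1 RW=1 US=1 PS=0]
  L1: frame=0x32 idx=27 entry=0x33007 [P=1 RW=1 US=1 PS=0]
  ⇒ phys 0x33C24  [2 reads]

Access #3 fault: NONE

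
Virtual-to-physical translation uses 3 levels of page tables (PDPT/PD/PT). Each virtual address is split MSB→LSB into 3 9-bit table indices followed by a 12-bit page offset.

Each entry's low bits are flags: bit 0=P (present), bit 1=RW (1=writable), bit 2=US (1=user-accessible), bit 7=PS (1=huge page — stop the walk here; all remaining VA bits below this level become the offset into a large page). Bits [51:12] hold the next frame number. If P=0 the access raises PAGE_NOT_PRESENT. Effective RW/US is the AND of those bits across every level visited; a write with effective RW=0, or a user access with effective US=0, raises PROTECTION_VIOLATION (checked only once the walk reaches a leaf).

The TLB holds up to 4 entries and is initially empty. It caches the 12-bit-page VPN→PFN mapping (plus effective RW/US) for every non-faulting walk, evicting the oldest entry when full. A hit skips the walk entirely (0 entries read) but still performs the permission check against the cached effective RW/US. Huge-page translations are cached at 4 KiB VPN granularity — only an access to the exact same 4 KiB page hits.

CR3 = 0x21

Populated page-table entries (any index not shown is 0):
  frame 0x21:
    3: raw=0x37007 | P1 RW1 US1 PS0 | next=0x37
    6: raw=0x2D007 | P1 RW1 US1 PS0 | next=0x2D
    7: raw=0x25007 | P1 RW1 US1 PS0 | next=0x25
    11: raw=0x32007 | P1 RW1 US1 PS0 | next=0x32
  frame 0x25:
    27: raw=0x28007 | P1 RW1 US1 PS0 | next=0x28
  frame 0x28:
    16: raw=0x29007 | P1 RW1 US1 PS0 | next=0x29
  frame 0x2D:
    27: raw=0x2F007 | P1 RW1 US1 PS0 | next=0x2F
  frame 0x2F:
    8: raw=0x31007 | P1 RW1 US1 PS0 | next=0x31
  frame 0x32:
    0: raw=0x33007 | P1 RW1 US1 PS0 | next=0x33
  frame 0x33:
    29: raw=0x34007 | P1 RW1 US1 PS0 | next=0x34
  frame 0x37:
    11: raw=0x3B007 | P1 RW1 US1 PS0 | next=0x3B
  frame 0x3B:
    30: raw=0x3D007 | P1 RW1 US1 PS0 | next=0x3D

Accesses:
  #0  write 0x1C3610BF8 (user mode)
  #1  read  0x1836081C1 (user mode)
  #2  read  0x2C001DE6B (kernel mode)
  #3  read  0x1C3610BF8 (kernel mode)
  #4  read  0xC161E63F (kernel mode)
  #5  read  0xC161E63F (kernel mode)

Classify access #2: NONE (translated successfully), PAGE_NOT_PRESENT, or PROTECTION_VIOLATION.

Walk each access:
#0 VA=0x1C3610BF8 (w,user):
  L0 @0x21[7] → 0x25007  P=1,RW=1,US=1,PS=0
  L1 @0x25[27] → 0x28007  P=1,RW=1,US=1,PS=0
  L2 @0x28[16] → 0x29007  P=1,RW=1,US=1,PS=0
  ⇒ phys 0x29BF8  [3 reads]
#1 VA=0x1836081C1 (r,user):
  L0 @0x21[6] → 0x2D007  P=1,RW=1,US=1,PS=0
  L1 @0x2D[27] → 0x2F007  P=1,RW=1,US=1,PS=0
  L2 @0x2F[8] → 0x31007  P=1,RW=1,US=1,PS=0
  ⇒ phys 0x311C1  [3 reads]
#2 VA=0x2C001DE6B (r,kernel):
  L0 @0x21[11] → 0x32007  P=1,RW=1,US=1,PS=0
  L1 @0x32[0] → 0x33007  P=1,RW=1,US=1,PS=0
  L2 @0x33[29] → 0x34007  P=1,RW=1,US=1,PS=0
  ⇒ phys 0x34E6B  [3 reads]
#3 VA=0x1C3610BF8 (r,kernel):
  TLB hit vpn=0x1C3610 → PA=0x29BF8
#4 VA=0xC161E63F (r,kernel):
  L0 @0x21[3] → 0x37007  P=1,RW=1,US=1,PS=0
  L1 @0x37[11] → 0x3B007  P=1,RW=1,US=1,PS=0
  L2 @0x3B[30] → 0x3D007  P=1,RW=1,US=1,PS=0
  ⇒ phys 0x3D63F  [3 reads]
#5 VA=0xC161E63F (r,kernel):
  TLB hit vpn=0xC161E → PA=0x3D63F

Access #2 fault: NONE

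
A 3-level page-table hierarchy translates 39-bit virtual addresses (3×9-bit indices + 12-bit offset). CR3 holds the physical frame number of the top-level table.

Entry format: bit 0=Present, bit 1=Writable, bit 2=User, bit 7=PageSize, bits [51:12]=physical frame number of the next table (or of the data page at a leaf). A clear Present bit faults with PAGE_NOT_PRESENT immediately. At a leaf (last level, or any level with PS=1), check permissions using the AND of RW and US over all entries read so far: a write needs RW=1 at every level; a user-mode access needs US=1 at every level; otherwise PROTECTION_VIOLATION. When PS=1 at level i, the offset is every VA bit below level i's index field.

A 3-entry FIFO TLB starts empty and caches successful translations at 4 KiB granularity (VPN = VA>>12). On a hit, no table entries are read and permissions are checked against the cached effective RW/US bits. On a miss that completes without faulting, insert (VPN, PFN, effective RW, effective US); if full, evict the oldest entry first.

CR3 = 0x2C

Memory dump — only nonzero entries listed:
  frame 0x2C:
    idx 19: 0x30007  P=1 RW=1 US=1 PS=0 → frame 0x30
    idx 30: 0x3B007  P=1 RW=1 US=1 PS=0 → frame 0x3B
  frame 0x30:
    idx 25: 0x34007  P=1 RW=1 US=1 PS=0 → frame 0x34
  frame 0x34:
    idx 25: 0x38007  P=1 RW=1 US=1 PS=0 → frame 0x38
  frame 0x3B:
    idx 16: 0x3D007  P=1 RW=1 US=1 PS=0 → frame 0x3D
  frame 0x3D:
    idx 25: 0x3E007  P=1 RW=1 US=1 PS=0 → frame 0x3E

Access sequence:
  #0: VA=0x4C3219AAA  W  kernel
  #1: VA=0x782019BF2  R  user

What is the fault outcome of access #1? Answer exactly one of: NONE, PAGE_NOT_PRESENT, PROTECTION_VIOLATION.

Per-access translation:
#0 VA=0x4C3219AAA (w,kernel):
  lvl0: tbl 0x2C, slot 19 ⇒ 0x30007 (P1/RW1/US1/PS0)
  lvl1: tbl 0x30, slot 25 ⇒ 0x34007 (P1/RW1/US1/PS0)
  lvl2: tbl 0x34, slot 25 ⇒ 0x38007 (P1/RW1/US1/PS0)
  ⇒ phys 0x38AAA  [3 reads]
#1 VA=0x782019BF2 (r,user):
  lvl0: tbl 0x2C, slot 30 ⇒ 0x3B007 (P1/RW1/US1/PS0)
  lvl1: tbl 0x3B, slot 16 ⇒ 0x3D007 (P1/RW1/US1/PS0)
  lvl2: tbl 0x3D, slot 25 ⇒ 0x3E007 (P1/RW1/US1/PS0)
  ⇒ phys 0x3EBF2  [3 reads]

Access #1 fault: NONE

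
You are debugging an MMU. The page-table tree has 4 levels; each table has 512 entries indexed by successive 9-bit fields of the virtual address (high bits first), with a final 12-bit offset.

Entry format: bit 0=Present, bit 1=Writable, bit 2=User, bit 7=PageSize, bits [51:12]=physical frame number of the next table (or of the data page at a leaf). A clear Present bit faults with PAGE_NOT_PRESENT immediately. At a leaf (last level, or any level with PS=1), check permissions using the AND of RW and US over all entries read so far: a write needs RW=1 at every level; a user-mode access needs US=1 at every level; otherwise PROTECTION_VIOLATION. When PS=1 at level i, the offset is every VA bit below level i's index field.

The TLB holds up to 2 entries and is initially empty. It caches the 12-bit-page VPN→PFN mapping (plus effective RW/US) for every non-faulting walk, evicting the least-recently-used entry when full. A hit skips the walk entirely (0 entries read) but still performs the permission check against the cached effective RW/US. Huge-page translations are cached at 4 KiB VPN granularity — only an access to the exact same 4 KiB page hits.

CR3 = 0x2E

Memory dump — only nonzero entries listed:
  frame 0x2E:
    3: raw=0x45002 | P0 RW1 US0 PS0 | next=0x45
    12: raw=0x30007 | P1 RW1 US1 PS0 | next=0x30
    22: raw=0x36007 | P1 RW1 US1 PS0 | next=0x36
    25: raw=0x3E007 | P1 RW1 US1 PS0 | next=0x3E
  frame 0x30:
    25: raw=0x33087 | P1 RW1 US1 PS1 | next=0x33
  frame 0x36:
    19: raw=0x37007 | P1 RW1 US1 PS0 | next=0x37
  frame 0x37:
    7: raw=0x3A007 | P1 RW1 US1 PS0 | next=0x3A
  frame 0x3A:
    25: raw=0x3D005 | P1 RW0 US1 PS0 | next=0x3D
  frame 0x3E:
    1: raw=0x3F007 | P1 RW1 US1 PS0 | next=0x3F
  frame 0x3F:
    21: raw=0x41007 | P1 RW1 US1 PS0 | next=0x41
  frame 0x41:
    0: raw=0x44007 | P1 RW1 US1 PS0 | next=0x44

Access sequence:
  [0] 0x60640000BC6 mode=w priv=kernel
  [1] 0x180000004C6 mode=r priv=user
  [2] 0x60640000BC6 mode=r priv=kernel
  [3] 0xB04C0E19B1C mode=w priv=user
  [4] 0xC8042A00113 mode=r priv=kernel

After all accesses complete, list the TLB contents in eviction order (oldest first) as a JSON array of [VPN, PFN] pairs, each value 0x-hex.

Walk each access:
#0 VA=0x60640000BC6 (w,kernel):
  L0: frame=0x2E idx=12 entry=0x30007 [P=1 RW=1 US=1 PS=0]
  L1: frame=0x30 idx=25 entry=0x33087 [P=1 RW=1 US=1 PS=1]
  → PA=0x33BC6 (huge @L1)  (2 entries read)
#1 VA=0x180000004C6 (r,user):
  L0: frame=0x2E idx=3 entry=0x45002 [P=0 RW=1 US=0 PS=0]
  ⇒ fault: PAGE_NOT_PRESENT  — 1 lookups
#2 VA=0x60640000BC6 (r,kernel):
  TLB hit vpn=0x60640000 → PA=0x33BC6
#3 VA=0xB04C0E19B1C (w,user):
  L0: frame=0x2E idx=22 entry=0x36007 [P=1 RW=1 US=1 PS=0]
  L1: frame=0x36 idx=19 entry=0x37007 [P=1 RW=1 US=1 PS=0]
  L2: frame=0x37 idx=7 entry=0x3A007 [P=1 RW=1 US=1 PS=0]
  L3: frame=0x3A idx=25 entry=0x3D005 [P=1 RW=0 US=1 PS=0]
  ⇒ fault: PROTECTION_VIOLATION  — 4 lookups
#4 VA=0xC8042A00113 (r,kernel):
  L0: frame=0x2E idx=25 entry=0x3E007 [P=1 RW=1 US=1 PS=0]
  L1: frame=0x3E idx=1 entry=0x3F007 [P=1 RW=1 US=1 PS=0]
  L2: frame=0x3F idx=21 entry=0x41007 [P=1 RW=1 US=1 PS=0]
  L3: frame=0x41 idx=0 entry=0x44007 [P=1 RW=1 US=1 PS=0]
  → PA=0x44113  (4 entries read)

TLB: [["0x60640000", "0x33"], ["0xC8042A00", "0x44"]]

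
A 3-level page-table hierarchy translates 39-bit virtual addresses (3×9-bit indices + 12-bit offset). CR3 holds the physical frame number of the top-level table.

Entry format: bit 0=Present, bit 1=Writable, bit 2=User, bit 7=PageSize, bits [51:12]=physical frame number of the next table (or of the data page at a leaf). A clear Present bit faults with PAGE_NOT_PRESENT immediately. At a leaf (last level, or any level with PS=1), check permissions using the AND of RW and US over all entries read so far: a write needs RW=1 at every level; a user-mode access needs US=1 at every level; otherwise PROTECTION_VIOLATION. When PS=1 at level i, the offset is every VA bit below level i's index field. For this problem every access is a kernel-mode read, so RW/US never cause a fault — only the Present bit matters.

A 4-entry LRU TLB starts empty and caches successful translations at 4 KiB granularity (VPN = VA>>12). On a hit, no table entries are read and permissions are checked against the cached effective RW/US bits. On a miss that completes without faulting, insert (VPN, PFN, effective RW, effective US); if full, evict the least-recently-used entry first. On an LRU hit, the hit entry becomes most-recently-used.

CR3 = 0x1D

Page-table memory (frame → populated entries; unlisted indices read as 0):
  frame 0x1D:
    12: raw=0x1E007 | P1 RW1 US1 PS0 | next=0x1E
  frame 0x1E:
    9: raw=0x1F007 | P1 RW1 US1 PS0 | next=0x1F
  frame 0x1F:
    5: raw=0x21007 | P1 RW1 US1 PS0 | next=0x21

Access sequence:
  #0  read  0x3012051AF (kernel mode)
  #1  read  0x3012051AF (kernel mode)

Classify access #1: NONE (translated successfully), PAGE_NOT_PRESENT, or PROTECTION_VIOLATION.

Trace:
#0 VA=0x3012051AF (r,kernel):
  L0: frame=0x1D idx=12 entry=0x1E007 [P=1 RW=1 US=1 PS=0]
  L1: frame=0x1E idx=9 entry=0x1F007 [P=1 RW=1 US=1 PS=0]
  L2: frame=0x1F idx=5 entry=0x21007 [P=1 RW=1 US=1 PS=0]
  ⇒ phys 0x211AF  [3 reads]
#1 VA=0x3012051AF (r,kernel):
  TLB hit vpn=0x301205 → PA=0x211AF

Access #1 fault: NONE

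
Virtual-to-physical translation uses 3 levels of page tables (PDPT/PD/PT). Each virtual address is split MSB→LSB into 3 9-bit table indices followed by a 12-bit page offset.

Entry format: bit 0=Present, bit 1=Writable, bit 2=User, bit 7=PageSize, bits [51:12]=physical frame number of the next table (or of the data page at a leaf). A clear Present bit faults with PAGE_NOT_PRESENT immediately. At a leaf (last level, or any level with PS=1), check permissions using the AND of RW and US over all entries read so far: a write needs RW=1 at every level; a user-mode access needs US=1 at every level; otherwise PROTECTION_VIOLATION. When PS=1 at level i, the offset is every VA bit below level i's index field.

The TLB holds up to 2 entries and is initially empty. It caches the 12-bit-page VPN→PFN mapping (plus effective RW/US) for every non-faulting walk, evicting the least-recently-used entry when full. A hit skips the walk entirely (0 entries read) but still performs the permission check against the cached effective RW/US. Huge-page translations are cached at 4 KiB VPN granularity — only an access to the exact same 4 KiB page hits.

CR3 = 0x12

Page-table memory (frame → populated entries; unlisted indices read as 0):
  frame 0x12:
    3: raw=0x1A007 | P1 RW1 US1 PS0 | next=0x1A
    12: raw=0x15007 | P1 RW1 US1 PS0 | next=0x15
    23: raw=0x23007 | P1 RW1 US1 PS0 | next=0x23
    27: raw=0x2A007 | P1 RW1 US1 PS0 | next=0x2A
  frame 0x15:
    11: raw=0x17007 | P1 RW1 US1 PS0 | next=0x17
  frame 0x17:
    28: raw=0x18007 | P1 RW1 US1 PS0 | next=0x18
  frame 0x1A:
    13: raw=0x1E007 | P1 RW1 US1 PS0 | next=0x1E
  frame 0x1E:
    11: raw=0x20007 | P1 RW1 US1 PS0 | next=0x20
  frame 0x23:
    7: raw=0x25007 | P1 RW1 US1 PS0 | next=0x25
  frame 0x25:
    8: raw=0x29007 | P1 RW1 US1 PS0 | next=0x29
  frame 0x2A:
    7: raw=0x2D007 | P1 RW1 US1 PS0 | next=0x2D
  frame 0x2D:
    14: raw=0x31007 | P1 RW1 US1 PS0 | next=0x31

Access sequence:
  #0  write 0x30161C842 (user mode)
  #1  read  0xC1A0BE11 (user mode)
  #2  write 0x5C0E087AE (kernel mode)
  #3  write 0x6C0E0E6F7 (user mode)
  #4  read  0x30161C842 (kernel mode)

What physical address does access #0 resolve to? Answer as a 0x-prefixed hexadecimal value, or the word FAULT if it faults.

Walk each access:
#0 VA=0x30161C842 (w,user):
  [0] read 0x12 idx=12: raw=0x15007 flags P=1 W=1 U=1 S=0
  [1] read 0x15 idx=11: raw=0x17007 flags P=1 W=1 U=1 S=0
  [2] read 0x17 idx=28: raw=0x18007 flags P=1 W=1 U=1 S=0
  ⇒ phys 0x18842  [3 reads]
#1 VA=0xC1A0BE11 (r,user):
  [0] read 0x12 idx=3: raw=0x1A007 flags P=1 W=1 U=1 S=0
  [1] read 0x1A idx=13: raw=0x1E007 flags P=1 W=1 U=1 S=0
  [2] read 0x1E idx=11: raw=0x20007 flags P=1 W=1 U=1 S=0
  ⇒ phys 0x20E11  [3 reads]
#2 VA=0x5C0E087AE (w,kernel):
  [0] read 0x12 idx=23: raw=0x23007 flags P=1 W=1 U=1 S=0
  [1] read 0x23 idx=7: raw=0x25007 flags P=1 W=1 U=1 S=0
  [2] read 0x25 idx=8: raw=0x29007 flags P=1 W=1 U=1 S=0
  ⇒ phys 0x297AE  [3 reads]
#3 VA=0x6C0E0E6F7 (w,user):
  [0] read 0x12 idx=27: raw=0x2A007 flags P=1 W=1 U=1 S=0
  [1] read 0x2A idx=7: raw=0x2D007 flags P=1 W=1 U=1 S=0
  [2] read 0x2D idx=14: raw=0x31007 flags P=1 W=1 U=1 S=0
  ⇒ phys 0x316F7  [3 reads]
#4 VA=0x30161C842 (r,kernel):
  [0] read 0x12 idx=12: raw=0x15007 flags P=1 W=1 U=1 S=0
  [1] read 0x15 idx=11: raw=0x17007 flags P=1 W=1 U=1 S=0
  [2] read 0x17 idx=28: raw=0x18007 flags P=1 W=1 U=1 S=0
  ⇒ phys 0x18842  [3 reads]

Access #0 PA: 0x18842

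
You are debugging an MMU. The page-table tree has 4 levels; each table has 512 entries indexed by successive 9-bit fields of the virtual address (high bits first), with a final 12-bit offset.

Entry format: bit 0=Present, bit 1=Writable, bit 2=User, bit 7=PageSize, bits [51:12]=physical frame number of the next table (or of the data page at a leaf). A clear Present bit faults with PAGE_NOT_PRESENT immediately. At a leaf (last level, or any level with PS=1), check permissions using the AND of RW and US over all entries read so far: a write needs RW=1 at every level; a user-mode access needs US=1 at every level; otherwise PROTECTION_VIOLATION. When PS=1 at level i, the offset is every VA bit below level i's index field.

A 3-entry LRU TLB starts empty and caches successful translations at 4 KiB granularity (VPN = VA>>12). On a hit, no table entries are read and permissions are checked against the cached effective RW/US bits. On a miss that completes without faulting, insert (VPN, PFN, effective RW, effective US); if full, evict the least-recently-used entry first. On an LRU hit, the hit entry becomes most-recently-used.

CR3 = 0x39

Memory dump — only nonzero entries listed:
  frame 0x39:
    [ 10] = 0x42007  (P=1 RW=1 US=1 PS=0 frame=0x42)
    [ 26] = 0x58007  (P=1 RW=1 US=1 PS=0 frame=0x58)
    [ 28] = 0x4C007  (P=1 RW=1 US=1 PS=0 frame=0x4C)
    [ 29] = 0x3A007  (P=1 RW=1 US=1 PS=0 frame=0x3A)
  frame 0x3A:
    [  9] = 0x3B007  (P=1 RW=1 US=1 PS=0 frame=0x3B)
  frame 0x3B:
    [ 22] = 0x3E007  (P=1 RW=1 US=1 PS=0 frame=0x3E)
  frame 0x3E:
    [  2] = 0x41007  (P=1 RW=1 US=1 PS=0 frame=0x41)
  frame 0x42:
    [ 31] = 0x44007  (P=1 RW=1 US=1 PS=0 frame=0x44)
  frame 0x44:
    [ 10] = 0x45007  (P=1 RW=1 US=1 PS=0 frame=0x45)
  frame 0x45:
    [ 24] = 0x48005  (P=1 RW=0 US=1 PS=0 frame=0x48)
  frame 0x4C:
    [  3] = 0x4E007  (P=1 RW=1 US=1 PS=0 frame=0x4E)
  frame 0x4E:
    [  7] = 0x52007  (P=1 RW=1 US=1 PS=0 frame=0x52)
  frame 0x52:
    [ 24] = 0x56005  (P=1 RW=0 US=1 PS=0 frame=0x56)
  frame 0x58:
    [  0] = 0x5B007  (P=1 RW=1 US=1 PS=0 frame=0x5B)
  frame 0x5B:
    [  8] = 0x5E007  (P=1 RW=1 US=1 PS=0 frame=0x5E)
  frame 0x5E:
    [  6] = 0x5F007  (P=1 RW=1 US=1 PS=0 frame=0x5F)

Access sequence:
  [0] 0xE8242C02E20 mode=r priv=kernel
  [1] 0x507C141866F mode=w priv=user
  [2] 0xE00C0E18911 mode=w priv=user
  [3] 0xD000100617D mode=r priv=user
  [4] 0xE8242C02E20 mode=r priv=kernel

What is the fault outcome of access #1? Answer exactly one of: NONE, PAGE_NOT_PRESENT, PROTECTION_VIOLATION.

Walk each access:
#0 VA=0xE8242C02E20 (r,kernel):
  L0 @0x39[29] → 0x3A007  P=1,RW=1,US=1,PS=0
  L1 @0x3A[9] → 0x3B007  P=1,RW=1,US=1,PS=0
  L2 @0x3B[22] → 0x3E007  P=1,RW=1,US=1,PS=0
  L3 @0x3E[2] → 0x41007  P=1,RW=1,US=1,PS=0
  ⇒ phys 0x41E20  [4 reads]
#1 VA=0x507C141866F (w,user):
  L0 @0x39[10] → 0x42007  P=1,RW=1,US=1,PS=0
  L1 @0x42[31] → 0x44007  P=1,RW=1,US=1,PS=0
  L2 @0x44[10] → 0x45007  P=1,RW=1,US=1,PS=0
  L3 @0x45[24] → 0x48005  P=1,RW=0,US=1,PS=0
  ✗ PROTECTION_VIOLATION  [4 reads]
#2 VA=0xE00C0E18911 (w,user):
  L0 @0x39[28] → 0x4C007  P=1,RW=1,US=1,PS=0
  L1 @0x4C[3] → 0x4E007  P=1,RW=1,US=1,PS=0
  L2 @0x4E[7] → 0x52007  P=1,RW=1,US=1,PS=0
  L3 @0x52[24] → 0x56005  P=1,RW=0,US=1,PS=0
  ✗ PROTECTION_VIOLATION  [4 reads]
#3 VA=0xD000100617D (r,user):
  L0 @0x39[26] → 0x58007  P=1,RW=1,US=1,PS=0
  L1 @0x58[0] → 0x5B007  P=1,RW=1,US=1,PS=0
  L2 @0x5B[8] → 0x5E007  P=1,RW=1,US=1,PS=0
  L3 @0x5E[6] → 0x5F007  P=1,RW=1,US=1,PS=0
  ⇒ phys 0x5F17D  [4 reads]
#4 VA=0xE8242C02E20 (r,kernel):
  TLB hit vpn=0xE8242C02 → PA=0x41E20

Access #1 fault: PROTECTION_VIOLATION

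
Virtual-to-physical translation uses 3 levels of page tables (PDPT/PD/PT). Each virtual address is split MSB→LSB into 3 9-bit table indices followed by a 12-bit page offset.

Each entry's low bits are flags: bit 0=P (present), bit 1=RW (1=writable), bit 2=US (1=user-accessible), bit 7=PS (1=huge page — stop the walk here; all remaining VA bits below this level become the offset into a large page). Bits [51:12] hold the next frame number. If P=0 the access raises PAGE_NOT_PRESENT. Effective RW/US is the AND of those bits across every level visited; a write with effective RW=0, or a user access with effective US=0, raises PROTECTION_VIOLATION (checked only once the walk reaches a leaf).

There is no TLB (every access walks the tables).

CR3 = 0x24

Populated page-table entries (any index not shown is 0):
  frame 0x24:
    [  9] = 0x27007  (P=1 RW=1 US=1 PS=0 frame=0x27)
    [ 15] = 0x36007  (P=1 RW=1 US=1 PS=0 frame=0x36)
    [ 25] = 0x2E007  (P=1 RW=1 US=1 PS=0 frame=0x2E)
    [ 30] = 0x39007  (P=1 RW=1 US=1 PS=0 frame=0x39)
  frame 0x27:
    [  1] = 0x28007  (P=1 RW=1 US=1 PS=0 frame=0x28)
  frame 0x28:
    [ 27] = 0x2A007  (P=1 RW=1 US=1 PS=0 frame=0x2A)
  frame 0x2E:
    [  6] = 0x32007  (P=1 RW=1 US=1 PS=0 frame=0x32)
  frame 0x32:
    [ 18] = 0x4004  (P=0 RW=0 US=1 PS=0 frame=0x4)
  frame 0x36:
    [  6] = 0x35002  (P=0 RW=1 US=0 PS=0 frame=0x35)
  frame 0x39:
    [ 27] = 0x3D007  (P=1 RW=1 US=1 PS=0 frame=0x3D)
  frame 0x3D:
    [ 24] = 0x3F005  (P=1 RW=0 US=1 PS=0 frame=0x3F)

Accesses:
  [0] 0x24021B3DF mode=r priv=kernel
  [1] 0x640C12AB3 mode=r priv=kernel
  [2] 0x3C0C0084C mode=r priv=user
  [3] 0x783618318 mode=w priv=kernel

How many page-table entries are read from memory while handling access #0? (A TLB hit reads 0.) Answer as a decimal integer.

Trace:
#0 VA=0x24021B3DF (r,kernel):
  lvl0: tbl 0x24, slot 9 ⇒ 0x27007 (P1/RW1/US1/PS0)
  lvl1: tbl 0x27, slot 1 ⇒ 0x28007 (P1/RW1/US1/PS0)
  lvl2: tbl 0x28, slot 27 ⇒ 0x2A007 (P1/RW1/US1/PS0)
  ⇒ phys 0x2A3DF  [3 reads]
#1 VA=0x640C12AB3 (r,kernel):
  lvl0: tbl 0x24, slot 25 ⇒ 0x2E007 (P1/RW1/US1/PS0)
  lvl1: tbl 0x2E, slot 6 ⇒ 0x32007 (P1/RW1/US1/PS0)
  lvl2: tbl 0x32, slot 18 ⇒ 0x4004 (P0/RW0/US1/PS0)
  → PAGE_NOT_PRESENT  (3 entries read)
#2 VA=0x3C0C0084C (r,user):
  lvl0: tbl 0x24, slot 15 ⇒ 0x36007 (P1/RW1/US1/PS0)
  lvl1: tbl 0x36, slot 6 ⇒ 0x35002 (P0/RW1/US0/PS0)
  → PAGE_NOT_PRESENT  (2 entries read)
#3 VA=0x783618318 (w,kernel):
  lvl0: tbl 0x24, slot 30 ⇒ 0x39007 (P1/RW1/US1/PS0)
  lvl1: tbl 0x39, slot 27 ⇒ 0x3D007 (P1/RW1/US1/PS0)
  lvl2: tbl 0x3D, slot 24 ⇒ 0x3F005 (P1/RW0/US1/PS0)
  → PROTECTION_VIOLATION  (3 entries read)

Entries read for #0: 3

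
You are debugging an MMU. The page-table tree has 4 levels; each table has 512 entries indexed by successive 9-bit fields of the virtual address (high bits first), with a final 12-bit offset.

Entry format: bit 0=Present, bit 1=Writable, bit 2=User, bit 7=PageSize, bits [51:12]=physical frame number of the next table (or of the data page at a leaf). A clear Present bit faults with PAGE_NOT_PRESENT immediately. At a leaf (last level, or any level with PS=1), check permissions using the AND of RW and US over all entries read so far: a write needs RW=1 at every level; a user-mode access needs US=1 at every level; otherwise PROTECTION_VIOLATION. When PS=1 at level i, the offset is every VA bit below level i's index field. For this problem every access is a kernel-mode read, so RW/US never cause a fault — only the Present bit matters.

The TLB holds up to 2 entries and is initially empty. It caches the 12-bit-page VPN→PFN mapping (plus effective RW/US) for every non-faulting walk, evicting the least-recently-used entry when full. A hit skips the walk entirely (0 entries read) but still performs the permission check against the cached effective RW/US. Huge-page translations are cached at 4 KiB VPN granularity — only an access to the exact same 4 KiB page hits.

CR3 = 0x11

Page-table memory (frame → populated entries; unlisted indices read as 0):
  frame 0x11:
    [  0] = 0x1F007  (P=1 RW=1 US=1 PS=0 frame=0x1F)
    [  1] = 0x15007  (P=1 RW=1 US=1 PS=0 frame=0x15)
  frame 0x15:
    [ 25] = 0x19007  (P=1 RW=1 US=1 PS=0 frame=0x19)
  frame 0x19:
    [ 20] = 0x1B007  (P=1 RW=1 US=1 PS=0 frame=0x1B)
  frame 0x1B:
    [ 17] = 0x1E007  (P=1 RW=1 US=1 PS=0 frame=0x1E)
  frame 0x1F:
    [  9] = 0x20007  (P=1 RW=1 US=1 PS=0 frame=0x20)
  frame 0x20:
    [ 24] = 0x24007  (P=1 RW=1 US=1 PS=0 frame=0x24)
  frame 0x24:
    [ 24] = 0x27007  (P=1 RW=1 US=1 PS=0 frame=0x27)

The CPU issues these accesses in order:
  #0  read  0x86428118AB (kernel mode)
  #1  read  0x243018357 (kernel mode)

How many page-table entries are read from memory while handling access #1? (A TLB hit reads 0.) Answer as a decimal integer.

Trace:
#0 VA=0x86428118AB (r,kernel):
  L0: frame=0x11 idx=1 entry=0x15007 [P=1 RW=1 US=1 PS=0]
  L1: frame=0x15 idx=25 entry=0x19007 [P=1 RW=1 US=1 PS=0]
  L2: frame=0x19 idx=20 entry=0x1B007 [P=1 RW=1 US=1 PS=0]
  L3: frame=0x1B idx=17 entry=0x1E007 [P=1 RW=1 US=1 PS=0]
  → PA=0x1E8AB  (4 entries read)
#1 VA=0x243018357 (r,kernel):
  L0: frame=0x11 idx=0 entry=0x1F007 [P=1 RW=1 US=1 PS=0]
  L1: frame=0x1F idx=9 entry=0x20007 [P=1 RW=1 US=1 PS=0]
  L2: frame=0x20 idx=24 entry=0x24007 [P=1 RW=1 US=1 PS=0]
  L3: frame=0x24 idx=24 entry=0x27007 [P=1 RW=1 US=1 PS=0]
  → PA=0x27357  (4 entries read)

Entries read for #1: 4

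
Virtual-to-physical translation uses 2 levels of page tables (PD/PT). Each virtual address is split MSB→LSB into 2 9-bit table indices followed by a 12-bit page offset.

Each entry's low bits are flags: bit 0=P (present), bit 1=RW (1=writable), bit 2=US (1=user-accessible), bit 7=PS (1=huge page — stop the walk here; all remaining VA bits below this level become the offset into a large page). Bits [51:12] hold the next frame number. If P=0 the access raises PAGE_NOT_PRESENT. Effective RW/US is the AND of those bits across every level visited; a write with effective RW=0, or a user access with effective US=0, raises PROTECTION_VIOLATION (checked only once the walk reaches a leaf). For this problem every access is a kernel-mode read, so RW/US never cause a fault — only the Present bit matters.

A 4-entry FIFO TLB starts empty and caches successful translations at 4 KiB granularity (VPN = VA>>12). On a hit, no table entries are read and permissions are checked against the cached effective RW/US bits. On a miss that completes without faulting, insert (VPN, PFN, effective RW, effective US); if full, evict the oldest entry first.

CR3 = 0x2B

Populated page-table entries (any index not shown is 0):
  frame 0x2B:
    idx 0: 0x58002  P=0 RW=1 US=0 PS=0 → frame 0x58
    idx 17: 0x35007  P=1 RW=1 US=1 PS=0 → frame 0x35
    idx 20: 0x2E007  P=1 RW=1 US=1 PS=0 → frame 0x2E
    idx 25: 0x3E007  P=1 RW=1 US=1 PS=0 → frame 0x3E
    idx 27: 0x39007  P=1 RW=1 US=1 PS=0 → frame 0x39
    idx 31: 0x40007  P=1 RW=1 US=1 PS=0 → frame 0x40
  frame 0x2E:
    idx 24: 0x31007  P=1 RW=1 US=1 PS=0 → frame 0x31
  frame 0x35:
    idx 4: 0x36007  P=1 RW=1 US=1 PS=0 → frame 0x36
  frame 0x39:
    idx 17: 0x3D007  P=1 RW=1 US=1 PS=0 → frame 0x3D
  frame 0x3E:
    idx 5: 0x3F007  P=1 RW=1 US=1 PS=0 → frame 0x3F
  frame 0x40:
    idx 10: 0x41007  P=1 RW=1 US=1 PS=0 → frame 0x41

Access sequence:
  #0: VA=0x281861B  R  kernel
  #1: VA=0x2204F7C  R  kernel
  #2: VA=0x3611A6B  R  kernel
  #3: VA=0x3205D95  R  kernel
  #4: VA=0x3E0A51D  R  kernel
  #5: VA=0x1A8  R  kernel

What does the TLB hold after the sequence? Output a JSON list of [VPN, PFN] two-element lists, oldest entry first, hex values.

Per-access translation:
#0 VA=0x281861B (r,kernel):
  L0 @0x2B[20] → 0x2E007  P=1,RW=1,US=1,PS=0
  L1 @0x2E[24] → 0x31007  P=1,RW=1,US=1,PS=0
  ✓ 0x3161B  — 2 lookups
#1 VA=0x2204F7C (r,kernel):
  L0 @0x2B[17] → 0x35007  P=1,RW=1,US=1,PS=0
  L1 @0x35[4] → 0x36007  P=1,RW=1,US=1,PS=0
  ✓ 0x36F7C  — 2 lookups
#2 VA=0x3611A6B (r,kernel):
  L0 @0x2B[27] → 0x39007  P=1,RW=1,US=1,PS=0
  L1 @0x39[17] → 0x3D007  P=1,RW=1,US=1,PS=0
  ✓ 0x3DA6B  — 2 lookups
#3 VA=0x3205D95 (r,kernel):
  L0 @0x2B[25] → 0x3E007  P=1,RW=1,US=1,PS=0
  L1 @0x3E[5] → 0x3F007  P=1,RW=1,US=1,PS=0
  ✓ 0x3FD95  — 2 lookups
#4 VA=0x3E0A51D (r,kernel):
  L0 @0x2B[31] → 0x40007  P=1,RW=1,US=1,PS=0
  L1 @0x40[10] → 0x41007  P=1,RW=1,US=1,PS=0
  ✓ 0x4151D  — 2 lookups
#5 VA=0x1A8 (r,kernel):
  L0 @0x2B[0] → 0x58002  P=0,RW=1,US=0,PS=0
  ⇒ fault: PAGE_NOT_PRESENT  — 1 lookups

TLB: [["0x2204", "0x36"], ["0x3611", "0x3D"], ["0x3205", "0x3F"], ["0x3E0A", "0x41"]]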